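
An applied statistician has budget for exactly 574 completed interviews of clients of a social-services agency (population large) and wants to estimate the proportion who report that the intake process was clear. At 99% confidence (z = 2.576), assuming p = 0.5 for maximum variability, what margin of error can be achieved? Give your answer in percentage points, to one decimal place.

SE(p̂) = √[p(1−p)/n] = √[0.2500/574] = 0.02087.
E = z × SE = 2.576 × 0.02087 = 0.05376, or 5.4 percentage points.

5.4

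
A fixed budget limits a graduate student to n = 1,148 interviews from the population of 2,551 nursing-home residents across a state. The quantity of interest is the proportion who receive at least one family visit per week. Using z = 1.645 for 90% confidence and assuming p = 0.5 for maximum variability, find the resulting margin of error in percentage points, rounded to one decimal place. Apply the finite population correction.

Finite-population factor: (N−n)/(N−1) = (2551−1148)/(2551−1) = 0.5502.
SE(p̂) = √[p(1−p)/n · (N−n)/(N−1)] = √[0.2500/1148 × 0.5502] = 0.01095.
E = z × SE = 1.645 × 0.01095 = 0.01801 ≈ 1.8 percentage points.

1.8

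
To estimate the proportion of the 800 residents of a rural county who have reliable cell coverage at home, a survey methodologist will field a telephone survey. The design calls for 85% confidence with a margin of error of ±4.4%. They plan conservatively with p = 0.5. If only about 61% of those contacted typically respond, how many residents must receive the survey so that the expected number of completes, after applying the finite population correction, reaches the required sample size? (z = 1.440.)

330

Completed interviews needed (unadjusted): n₀ = 1.440² × 0.2500 / 0.044² ≈ 267.77 → 268.
FPC for N = 800: n = 268 / (1 + 267/800) = 268 / 1.3337 ≈ 200.94 → 201.
At a 61% response rate, contacts needed = 201 / 0.61 ≈ 329.51 → 330.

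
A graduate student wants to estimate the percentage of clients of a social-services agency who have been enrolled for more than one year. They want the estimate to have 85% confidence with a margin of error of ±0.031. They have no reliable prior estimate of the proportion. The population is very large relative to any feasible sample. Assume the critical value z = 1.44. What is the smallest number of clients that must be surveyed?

With no prior estimate, use p = 0.5, giving p(1−p) = 0.25.
n = z²·p(1−p)/E² = 1.44² × 0.2500 / 0.031² = 2.0736 × 0.2500 / 0.000961 ≈ 539.44.
Rounding up gives n = 540.

540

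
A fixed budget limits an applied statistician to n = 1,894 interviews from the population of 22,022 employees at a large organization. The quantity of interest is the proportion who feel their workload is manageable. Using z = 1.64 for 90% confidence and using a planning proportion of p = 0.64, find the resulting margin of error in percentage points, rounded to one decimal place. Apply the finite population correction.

Finite-population factor: (N−n)/(N−1) = (22022−1894)/(22022−1) = 0.9140.
SE(p̂) = √[p(1−p)/n · (N−n)/(N−1)] = √[0.2304/1894 × 0.9140] = 0.01054.
E = z × SE = 1.64 × 0.01054 = 0.01729 ≈ 1.7 percentage points.

1.7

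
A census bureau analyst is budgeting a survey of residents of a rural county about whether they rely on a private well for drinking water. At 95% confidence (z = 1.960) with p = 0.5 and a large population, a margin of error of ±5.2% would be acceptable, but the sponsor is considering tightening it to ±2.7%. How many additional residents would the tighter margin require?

At ±5.2%: n = 1.960² × 0.2500 / 0.052² ≈ 355.18 → 356.
At ±2.7%: n = 1.960² × 0.2500 / 0.027² ≈ 1317.42 → 1318.
Additional respondents: 1318 − 356 = 962.

962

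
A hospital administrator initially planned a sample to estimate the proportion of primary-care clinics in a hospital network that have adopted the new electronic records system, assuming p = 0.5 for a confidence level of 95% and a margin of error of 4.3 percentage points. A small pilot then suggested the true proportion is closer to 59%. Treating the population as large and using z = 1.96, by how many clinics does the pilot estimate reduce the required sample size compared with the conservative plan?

Conservative (p = 0.5): n = 1.96² × 0.25 / 0.043² ≈ 519.42 → 520.
Using p = 0.59: p(1−p) = 0.2419, so n = 1.96² × 0.2419 / 0.043² ≈ 502.59 → 503.
Reduction: 520 − 503 = 17.

17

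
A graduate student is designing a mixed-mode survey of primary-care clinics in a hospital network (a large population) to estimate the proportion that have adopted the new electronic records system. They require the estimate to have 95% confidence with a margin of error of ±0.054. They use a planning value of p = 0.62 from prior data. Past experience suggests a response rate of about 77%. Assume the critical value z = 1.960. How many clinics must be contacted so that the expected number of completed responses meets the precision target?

Completed interviews needed: n₀ = 1.960² × 0.2356 / 0.054² ≈ 310.38 → 311.
At a 77% response rate, contacts needed = 311 / 0.77 ≈ 403.90 → 404.

404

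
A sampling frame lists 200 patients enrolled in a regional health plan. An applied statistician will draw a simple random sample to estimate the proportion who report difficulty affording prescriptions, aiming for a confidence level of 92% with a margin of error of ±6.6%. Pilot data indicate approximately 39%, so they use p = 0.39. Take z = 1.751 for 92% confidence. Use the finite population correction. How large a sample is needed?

Unadjusted: n₀ = 1.751² × 0.39 × 0.61 / 0.066² ≈ 167.45, so n₀ = 168.
Finite population correction with N = 200: n = n₀ / (1 + (n₀−1)/N) = 168 / (1 + 167/200) = 168 / 1.8350 ≈ 91.55.
Rounding up, n = 92.

92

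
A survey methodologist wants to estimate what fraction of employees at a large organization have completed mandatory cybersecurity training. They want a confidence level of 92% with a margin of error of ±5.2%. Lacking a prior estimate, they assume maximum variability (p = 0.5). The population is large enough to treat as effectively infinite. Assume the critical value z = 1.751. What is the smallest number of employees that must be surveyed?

284

With p = 0.5, p(1−p) = 0.25.
n = z²·p(1−p)/E² = 1.751² × 0.2500 / 0.052² = 3.0660 × 0.2500 / 0.002704 ≈ 283.47.
Rounding up gives n = 284.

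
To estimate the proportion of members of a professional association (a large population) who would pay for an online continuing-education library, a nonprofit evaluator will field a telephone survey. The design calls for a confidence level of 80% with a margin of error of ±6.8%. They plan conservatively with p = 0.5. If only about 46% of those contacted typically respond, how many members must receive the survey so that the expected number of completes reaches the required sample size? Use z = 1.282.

Completed interviews needed: n₀ = 1.282² × 0.2500 / 0.068² ≈ 88.86 → 89.
At a 46% response rate, contacts needed = 89 / 0.46 ≈ 193.48 → 194.

194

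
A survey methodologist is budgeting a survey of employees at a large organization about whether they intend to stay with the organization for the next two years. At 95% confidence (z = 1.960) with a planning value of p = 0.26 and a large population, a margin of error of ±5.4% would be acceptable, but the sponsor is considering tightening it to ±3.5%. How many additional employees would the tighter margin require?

At ±5.4%: n = 1.960² × 0.1924 / 0.054² ≈ 253.47 → 254.
At ±3.5%: n = 1.960² × 0.1924 / 0.035² ≈ 603.37 → 604.
Additional respondents: 604 − 254 = 350.

350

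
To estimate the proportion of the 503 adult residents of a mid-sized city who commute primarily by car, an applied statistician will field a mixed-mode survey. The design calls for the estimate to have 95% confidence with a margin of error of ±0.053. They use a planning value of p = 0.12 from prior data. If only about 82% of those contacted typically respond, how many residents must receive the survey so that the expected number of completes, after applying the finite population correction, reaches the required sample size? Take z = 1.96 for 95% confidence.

138

Completed interviews needed (unadjusted): n₀ = 1.96² × 0.1056 / 0.053² ≈ 144.42 → 145.
FPC for N = 503: n = 145 / (1 + 144/503) = 145 / 1.2863 ≈ 112.73 → 113.
At an 82% response rate, contacts needed = 113 / 0.82 ≈ 137.80 → 138.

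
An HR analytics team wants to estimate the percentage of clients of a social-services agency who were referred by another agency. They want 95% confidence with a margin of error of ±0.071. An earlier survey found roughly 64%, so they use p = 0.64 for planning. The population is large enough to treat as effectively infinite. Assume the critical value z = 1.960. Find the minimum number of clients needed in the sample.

With p = 0.64, p(1−p) = 0.2304.
n = z²·p(1−p)/E² = 1.960² × 0.2304 / 0.071² = 3.8416 × 0.2304 / 0.005041 ≈ 175.58.
Rounding up gives n = 176.

176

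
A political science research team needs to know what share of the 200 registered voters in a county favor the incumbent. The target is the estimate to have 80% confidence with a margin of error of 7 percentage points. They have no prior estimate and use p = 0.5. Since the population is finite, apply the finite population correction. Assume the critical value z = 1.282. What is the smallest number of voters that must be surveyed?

Unadjusted: n₀ = 1.282² × 0.50 × 0.50 / 0.070² ≈ 83.85, so n₀ = 84.
Finite population correction with N = 200: n = n₀ / (1 + (n₀−1)/N) = 84 / (1 + 83/200) = 84 / 1.4150 ≈ 59.36.
Rounding up, n = 60.

60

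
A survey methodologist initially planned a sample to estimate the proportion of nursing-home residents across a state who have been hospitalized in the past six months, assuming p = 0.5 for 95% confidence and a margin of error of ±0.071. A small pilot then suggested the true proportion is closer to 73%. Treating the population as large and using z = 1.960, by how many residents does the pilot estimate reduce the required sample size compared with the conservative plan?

Conservative (p = 0.5): n = 1.960² × 0.25 / 0.071² ≈ 190.52 → 191.
Using p = 0.73: p(1−p) = 0.1971, so n = 1.960² × 0.1971 / 0.071² ≈ 150.20 → 151.
Reduction: 191 − 151 = 40.

40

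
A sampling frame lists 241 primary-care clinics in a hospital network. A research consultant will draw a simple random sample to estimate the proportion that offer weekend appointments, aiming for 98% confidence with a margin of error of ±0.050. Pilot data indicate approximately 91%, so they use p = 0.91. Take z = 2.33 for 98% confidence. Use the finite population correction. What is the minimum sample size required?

103

Unadjusted: n₀ = 2.33² × 0.91 × 0.09 / 0.050² ≈ 177.85, so n₀ = 178.
Finite population correction with N = 241: n = n₀ / (1 + (n₀−1)/N) = 178 / (1 + 177/241) = 178 / 1.7344 ≈ 102.63.
Rounding up, n = 103.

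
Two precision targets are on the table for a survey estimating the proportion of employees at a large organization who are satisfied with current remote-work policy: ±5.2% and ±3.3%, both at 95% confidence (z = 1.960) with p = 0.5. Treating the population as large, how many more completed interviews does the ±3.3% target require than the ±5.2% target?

At ±5.2%: n = 1.960² × 0.2500 / 0.052² ≈ 355.18 → 356.
At ±3.3%: n = 1.960² × 0.2500 / 0.033² ≈ 881.91 → 882.
Additional respondents: 882 − 356 = 526.

526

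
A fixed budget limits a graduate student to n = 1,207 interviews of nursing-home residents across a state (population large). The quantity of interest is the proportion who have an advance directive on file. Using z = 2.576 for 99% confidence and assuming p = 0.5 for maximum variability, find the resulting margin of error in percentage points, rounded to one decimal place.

SE(p̂) = √[p(1−p)/n] = √[0.2500/1207] = 0.01439.
E = z × SE = 2.576 × 0.01439 = 0.03707, or 3.7 percentage points.

3.7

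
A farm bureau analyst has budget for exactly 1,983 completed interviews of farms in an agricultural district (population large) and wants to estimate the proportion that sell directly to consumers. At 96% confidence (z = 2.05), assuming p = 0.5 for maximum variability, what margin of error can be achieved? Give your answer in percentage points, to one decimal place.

SE(p̂) = √[p(1−p)/n] = √[0.2500/1983] = 0.01123.
E = z × SE = 2.05 × 0.01123 = 0.02302, or 2.3 percentage points.

2.3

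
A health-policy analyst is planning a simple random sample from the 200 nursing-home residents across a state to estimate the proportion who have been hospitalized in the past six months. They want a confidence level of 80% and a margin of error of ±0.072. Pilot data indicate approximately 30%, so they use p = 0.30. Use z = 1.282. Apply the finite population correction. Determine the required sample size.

Unadjusted: n₀ = 1.282² × 0.30 × 0.70 / 0.072² ≈ 66.58, so n₀ = 67.
Finite population correction with N = 200: n = n₀ / (1 + (n₀−1)/N) = 67 / (1 + 66/200) = 67 / 1.3300 ≈ 50.38.
Rounding up, n = 51.

51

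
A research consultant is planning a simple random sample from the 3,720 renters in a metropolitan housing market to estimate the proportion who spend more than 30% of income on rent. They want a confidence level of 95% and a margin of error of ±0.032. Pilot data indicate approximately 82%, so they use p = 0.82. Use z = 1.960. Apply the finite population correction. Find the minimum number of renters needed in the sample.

Unadjusted: n₀ = 1.960² × 0.82 × 0.18 / 0.032² ≈ 553.73, so n₀ = 554.
Finite population correction with N = 3,720: n = n₀ / (1 + (n₀−1)/N) = 554 / (1 + 553/3720) = 554 / 1.1487 ≈ 482.30.
Rounding up, n = 483.

483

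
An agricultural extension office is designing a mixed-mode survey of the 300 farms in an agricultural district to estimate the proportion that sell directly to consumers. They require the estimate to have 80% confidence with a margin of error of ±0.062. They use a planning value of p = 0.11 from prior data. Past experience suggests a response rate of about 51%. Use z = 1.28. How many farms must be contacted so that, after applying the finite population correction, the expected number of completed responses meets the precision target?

Completed interviews needed (unadjusted): n₀ = 1.28² × 0.0979 / 0.062² ≈ 41.73 → 42.
FPC for N = 300: n = 42 / (1 + 41/300) = 42 / 1.1367 ≈ 36.95 → 37.
At a 51% response rate, contacts needed = 37 / 0.51 ≈ 72.55 → 73.

73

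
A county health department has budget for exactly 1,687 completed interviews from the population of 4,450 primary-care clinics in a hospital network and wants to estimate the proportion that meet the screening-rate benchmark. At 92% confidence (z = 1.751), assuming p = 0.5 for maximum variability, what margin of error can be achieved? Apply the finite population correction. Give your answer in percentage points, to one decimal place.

Finite-population factor: (N−n)/(N−1) = (4450−1687)/(4450−1) = 0.6210.
SE(p̂) = √[p(1−p)/n · (N−n)/(N−1)] = √[0.2500/1687 × 0.6210] = 0.00959.
E = z × SE = 1.751 × 0.00959 = 0.01680 ≈ 1.7 percentage points.

1.7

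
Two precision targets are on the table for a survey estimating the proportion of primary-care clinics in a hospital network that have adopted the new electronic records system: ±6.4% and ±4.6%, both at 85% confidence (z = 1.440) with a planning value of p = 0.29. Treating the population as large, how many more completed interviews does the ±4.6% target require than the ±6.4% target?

At ±6.4%: n = 1.440² × 0.2059 / 0.064² ≈ 104.24 → 105.
At ±4.6%: n = 1.440² × 0.2059 / 0.046² ≈ 201.77 → 202.
Additional respondents: 202 − 105 = 97.

97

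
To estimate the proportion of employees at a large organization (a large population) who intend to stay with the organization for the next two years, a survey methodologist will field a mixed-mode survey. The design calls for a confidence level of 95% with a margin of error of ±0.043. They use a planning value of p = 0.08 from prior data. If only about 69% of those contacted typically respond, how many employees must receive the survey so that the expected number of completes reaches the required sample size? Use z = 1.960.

222

Completed interviews needed: n₀ = 1.960² × 0.0736 / 0.043² ≈ 152.92 → 153.
At a 69% response rate, contacts needed = 153 / 0.69 ≈ 221.74 → 222.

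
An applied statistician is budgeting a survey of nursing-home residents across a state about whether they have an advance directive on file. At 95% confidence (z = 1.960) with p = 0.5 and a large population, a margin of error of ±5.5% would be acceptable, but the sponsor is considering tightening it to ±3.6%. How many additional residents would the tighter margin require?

424

At ±5.5%: n = 1.960² × 0.2500 / 0.055² ≈ 317.49 → 318.
At ±3.6%: n = 1.960² × 0.2500 / 0.036² ≈ 741.05 → 742.
Additional respondents: 742 − 318 = 424.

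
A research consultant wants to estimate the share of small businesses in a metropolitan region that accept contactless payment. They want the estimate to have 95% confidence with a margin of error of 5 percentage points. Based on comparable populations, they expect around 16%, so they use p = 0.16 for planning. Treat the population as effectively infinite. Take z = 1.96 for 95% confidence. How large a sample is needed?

With p = 0.16, p(1−p) = 0.1344.
n = z²·p(1−p)/E² = 1.96² × 0.1344 / 0.050² = 3.8416 × 0.1344 / 0.002500 ≈ 206.52.
Rounding up gives n = 207.

207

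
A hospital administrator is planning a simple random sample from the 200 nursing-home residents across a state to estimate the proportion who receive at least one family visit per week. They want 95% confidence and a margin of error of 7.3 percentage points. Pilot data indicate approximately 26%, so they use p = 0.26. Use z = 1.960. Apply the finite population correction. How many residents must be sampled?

83

Unadjusted: n₀ = 1.960² × 0.26 × 0.74 / 0.073² ≈ 138.70, so n₀ = 139.
Finite population correction with N = 200: n = n₀ / (1 + (n₀−1)/N) = 139 / (1 + 138/200) = 139 / 1.6900 ≈ 82.25.
Rounding up, n = 83.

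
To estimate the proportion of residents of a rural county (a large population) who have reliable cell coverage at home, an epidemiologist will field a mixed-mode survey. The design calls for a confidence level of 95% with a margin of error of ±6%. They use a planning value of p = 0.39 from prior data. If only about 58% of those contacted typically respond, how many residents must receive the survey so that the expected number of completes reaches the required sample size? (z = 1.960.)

438

Completed interviews needed: n₀ = 1.960² × 0.2379 / 0.060² ≈ 253.87 → 254.
At a 58% response rate, contacts needed = 254 / 0.58 ≈ 437.93 → 438.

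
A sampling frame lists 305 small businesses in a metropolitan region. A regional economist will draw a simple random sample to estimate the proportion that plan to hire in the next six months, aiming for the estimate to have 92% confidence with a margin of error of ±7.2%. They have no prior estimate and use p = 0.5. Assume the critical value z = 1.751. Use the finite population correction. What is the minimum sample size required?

100

Unadjusted: n₀ = 1.751² × 0.50 × 0.50 / 0.072² ≈ 147.86, so n₀ = 148.
Finite population correction with N = 305: n = n₀ / (1 + (n₀−1)/N) = 148 / (1 + 147/305) = 148 / 1.4820 ≈ 99.87.
Rounding up, n = 100.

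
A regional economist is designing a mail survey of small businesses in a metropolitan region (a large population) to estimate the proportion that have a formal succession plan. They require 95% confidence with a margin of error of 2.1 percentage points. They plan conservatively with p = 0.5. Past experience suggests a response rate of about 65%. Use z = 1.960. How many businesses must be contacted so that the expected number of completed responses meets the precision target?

Completed interviews needed: n₀ = 1.960² × 0.2500 / 0.021² ≈ 2177.78 → 2178.
At a 65% response rate, contacts needed = 2178 / 0.65 ≈ 3350.77 → 3351.

3351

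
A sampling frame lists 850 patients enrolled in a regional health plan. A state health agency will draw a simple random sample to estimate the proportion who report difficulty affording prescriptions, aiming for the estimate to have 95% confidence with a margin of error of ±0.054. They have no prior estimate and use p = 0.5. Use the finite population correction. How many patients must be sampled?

For 95% confidence, z = 1.960.
Unadjusted: n₀ = 1.960² × 0.50 × 0.50 / 0.054² ≈ 329.36, so n₀ = 330.
Finite population correction with N = 850: n = n₀ / (1 + (n₀−1)/N) = 330 / (1 + 329/850) = 330 / 1.3871 ≈ 237.91.
Rounding up, n = 238.

238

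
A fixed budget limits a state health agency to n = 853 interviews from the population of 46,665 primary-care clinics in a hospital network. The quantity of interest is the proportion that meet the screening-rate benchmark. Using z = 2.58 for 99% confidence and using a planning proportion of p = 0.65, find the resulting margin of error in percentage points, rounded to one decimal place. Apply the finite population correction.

4.2

Finite-population factor: (N−n)/(N−1) = (46665−853)/(46665−1) = 0.9817.
SE(p̂) = √[p(1−p)/n · (N−n)/(N−1)] = √[0.2275/853 × 0.9817] = 0.01618.
E = z × SE = 2.58 × 0.01618 = 0.04175 ≈ 4.2 percentage points.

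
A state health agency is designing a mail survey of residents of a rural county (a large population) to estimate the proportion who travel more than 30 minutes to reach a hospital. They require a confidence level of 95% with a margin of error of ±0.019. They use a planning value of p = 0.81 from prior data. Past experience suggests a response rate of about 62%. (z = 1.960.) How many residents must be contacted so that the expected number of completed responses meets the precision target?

Completed interviews needed: n₀ = 1.960² × 0.1539 / 0.019² ≈ 1637.73 → 1638.
At a 62% response rate, contacts needed = 1638 / 0.62 ≈ 2641.94 → 2642.

2642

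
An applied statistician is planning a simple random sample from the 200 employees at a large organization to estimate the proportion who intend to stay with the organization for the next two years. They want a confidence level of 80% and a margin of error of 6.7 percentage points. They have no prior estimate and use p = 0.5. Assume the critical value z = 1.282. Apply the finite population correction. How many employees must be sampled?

Unadjusted: n₀ = 1.282² × 0.50 × 0.50 / 0.067² ≈ 91.53, so n₀ = 92.
Finite population correction with N = 200: n = n₀ / (1 + (n₀−1)/N) = 92 / (1 + 91/200) = 92 / 1.4550 ≈ 63.23.
Rounding up, n = 64.

64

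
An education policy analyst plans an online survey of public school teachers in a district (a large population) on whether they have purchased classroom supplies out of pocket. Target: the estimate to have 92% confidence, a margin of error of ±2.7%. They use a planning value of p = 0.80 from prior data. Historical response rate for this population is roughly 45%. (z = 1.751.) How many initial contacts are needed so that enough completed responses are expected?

1496

Completed interviews needed: n₀ = 1.751² × 0.1600 / 0.027² ≈ 672.92 → 673.
At a 45% response rate, contacts needed = 673 / 0.45 ≈ 1495.56 → 1496.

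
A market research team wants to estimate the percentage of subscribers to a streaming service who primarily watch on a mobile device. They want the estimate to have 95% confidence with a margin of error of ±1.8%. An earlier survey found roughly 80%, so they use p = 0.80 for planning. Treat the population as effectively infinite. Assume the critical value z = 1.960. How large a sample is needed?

1898

With p = 0.80, p(1−p) = 0.1600.
n = z²·p(1−p)/E² = 1.960² × 0.1600 / 0.018² = 3.8416 × 0.1600 / 0.000324 ≈ 1897.09.
Rounding up gives n = 1898.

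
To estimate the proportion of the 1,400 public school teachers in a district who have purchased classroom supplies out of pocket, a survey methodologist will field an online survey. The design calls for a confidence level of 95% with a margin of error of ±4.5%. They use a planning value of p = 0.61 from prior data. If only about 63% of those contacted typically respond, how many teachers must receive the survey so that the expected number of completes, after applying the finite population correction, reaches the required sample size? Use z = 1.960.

Completed interviews needed (unadjusted): n₀ = 1.960² × 0.2379 / 0.045² ≈ 451.32 → 452.
FPC for N = 1,400: n = 452 / (1 + 451/1400) = 452 / 1.3221 ≈ 341.87 → 342.
At a 63% response rate, contacts needed = 342 / 0.63 ≈ 542.86 → 543.

543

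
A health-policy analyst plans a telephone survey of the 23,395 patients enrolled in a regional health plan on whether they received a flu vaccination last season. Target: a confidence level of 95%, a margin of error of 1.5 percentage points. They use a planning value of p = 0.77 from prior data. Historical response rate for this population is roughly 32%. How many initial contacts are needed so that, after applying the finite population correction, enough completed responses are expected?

For 95% confidence, z = 1.960.
Completed interviews needed (unadjusted): n₀ = 1.960² × 0.1771 / 0.015² ≈ 3023.77 → 3024.
FPC for N = 23,395: n = 3024 / (1 + 3023/23395) = 3024 / 1.1292 ≈ 2677.97 → 2678.
At a 32% response rate, contacts needed = 2678 / 0.32 ≈ 8368.75 → 8369.

8369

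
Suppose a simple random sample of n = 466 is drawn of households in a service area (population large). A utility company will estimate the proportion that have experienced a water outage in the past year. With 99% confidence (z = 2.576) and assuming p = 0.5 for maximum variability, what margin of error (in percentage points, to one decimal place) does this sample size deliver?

SE(p̂) = √[p(1−p)/n] = √[0.2500/466] = 0.02316.
E = z × SE = 2.576 × 0.02316 = 0.05967, or 6.0 percentage points.

6.0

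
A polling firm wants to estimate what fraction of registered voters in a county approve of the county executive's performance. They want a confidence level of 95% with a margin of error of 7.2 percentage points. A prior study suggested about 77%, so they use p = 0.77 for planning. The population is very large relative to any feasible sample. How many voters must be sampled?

For 95% confidence, z = 1.96.
With p = 0.77, p(1−p) = 0.1771.
n = z²·p(1−p)/E² = 1.96² × 0.1771 / 0.072² = 3.8416 × 0.1771 / 0.005184 ≈ 131.24.
Rounding up gives n = 132.

132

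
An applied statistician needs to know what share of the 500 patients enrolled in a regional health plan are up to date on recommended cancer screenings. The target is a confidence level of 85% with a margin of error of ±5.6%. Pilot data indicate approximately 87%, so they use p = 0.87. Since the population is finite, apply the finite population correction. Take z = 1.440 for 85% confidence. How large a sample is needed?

66

Unadjusted: n₀ = 1.440² × 0.87 × 0.13 / 0.056² ≈ 74.78, so n₀ = 75.
Finite population correction with N = 500: n = n₀ / (1 + (n₀−1)/N) = 75 / (1 + 74/500) = 75 / 1.1480 ≈ 65.33.
Rounding up, n = 66.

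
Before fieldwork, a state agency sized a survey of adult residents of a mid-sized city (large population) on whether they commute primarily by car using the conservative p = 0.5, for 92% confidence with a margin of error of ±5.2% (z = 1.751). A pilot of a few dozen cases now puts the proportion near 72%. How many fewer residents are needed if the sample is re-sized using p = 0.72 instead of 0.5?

55

Conservative (p = 0.5): n = 1.751² × 0.25 / 0.052² ≈ 283.47 → 284.
Using p = 0.72: p(1−p) = 0.2016, so n = 1.751² × 0.2016 / 0.052² ≈ 228.59 → 229.
Reduction: 284 − 229 = 55.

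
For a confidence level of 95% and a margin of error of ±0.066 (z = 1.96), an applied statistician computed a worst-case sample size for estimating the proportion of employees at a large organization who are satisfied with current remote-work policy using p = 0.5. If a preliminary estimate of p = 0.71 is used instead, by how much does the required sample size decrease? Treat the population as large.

39

Conservative (p = 0.5): n = 1.96² × 0.25 / 0.066² ≈ 220.48 → 221.
Using p = 0.71: p(1−p) = 0.2059, so n = 1.96² × 0.2059 / 0.066² ≈ 181.59 → 182.
Reduction: 221 − 182 = 39.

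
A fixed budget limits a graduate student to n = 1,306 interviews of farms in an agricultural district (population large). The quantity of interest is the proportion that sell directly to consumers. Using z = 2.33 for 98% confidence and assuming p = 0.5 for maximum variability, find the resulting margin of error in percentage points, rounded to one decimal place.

3.2

SE(p̂) = √[p(1−p)/n] = √[0.2500/1306] = 0.01384.
E = z × SE = 2.33 × 0.01384 = 0.03224, or 3.2 percentage points.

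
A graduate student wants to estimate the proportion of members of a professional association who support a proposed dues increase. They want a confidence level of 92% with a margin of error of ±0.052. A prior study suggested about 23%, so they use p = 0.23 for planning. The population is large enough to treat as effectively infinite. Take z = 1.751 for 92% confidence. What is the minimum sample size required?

201

With p = 0.23, p(1−p) = 0.1771.
n = z²·p(1−p)/E² = 1.751² × 0.1771 / 0.052² = 3.0660 × 0.1771 / 0.002704 ≈ 200.81.
Rounding up gives n = 201.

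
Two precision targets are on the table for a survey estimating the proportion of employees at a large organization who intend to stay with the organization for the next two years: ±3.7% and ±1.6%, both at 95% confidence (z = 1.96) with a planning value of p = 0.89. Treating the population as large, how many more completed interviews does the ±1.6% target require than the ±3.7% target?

At ±3.7%: n = 1.96² × 0.0979 / 0.037² ≈ 274.72 → 275.
At ±1.6%: n = 1.96² × 0.0979 / 0.016² ≈ 1469.11 → 1470.
Additional respondents: 1470 − 275 = 1195.

1195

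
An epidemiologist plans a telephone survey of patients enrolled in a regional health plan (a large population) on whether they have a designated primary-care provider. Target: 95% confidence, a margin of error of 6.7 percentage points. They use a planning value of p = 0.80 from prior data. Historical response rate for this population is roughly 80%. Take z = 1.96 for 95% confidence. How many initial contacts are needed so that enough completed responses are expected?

Completed interviews needed: n₀ = 1.96² × 0.1600 / 0.067² ≈ 136.92 → 137.
At an 80% response rate, contacts needed = 137 / 0.80 ≈ 171.25 → 172.

172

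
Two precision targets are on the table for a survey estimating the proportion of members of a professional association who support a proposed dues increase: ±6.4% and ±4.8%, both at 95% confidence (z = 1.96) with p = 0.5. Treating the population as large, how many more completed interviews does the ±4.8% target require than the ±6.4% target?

182

At ±6.4%: n = 1.96² × 0.2500 / 0.064² ≈ 234.47 → 235.
At ±4.8%: n = 1.96² × 0.2500 / 0.048² ≈ 416.84 → 417.
Additional respondents: 417 − 235 = 182.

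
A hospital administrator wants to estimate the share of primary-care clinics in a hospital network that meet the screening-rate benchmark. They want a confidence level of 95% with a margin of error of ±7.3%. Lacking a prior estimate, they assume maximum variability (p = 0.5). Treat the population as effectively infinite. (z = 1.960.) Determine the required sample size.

With p = 0.5, p(1−p) = 0.25.
n = z²·p(1−p)/E² = 1.960² × 0.2500 / 0.073² = 3.8416 × 0.2500 / 0.005329 ≈ 180.22.
Rounding up gives n = 181.

181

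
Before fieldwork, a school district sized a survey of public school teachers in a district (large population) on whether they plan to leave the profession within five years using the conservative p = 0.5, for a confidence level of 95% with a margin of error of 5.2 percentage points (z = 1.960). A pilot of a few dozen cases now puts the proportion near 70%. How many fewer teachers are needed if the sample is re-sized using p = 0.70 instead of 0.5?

Conservative (p = 0.5): n = 1.960² × 0.25 / 0.052² ≈ 355.18 → 356.
Using p = 0.70: p(1−p) = 0.2100, so n = 1.960² × 0.2100 / 0.052² ≈ 298.35 → 299.
Reduction: 356 − 299 = 57.

57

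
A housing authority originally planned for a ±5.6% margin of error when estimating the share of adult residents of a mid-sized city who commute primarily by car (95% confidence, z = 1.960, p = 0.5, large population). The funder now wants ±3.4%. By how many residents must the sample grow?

At ±5.6%: n = 1.960² × 0.2500 / 0.056² ≈ 306.25 → 307.
At ±3.4%: n = 1.960² × 0.2500 / 0.034² ≈ 830.80 → 831.
Additional respondents: 831 − 307 = 524.

524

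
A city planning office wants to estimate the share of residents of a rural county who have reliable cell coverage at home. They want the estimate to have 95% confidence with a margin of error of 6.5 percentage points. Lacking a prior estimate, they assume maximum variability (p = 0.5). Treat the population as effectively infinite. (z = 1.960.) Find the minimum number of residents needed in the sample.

With p = 0.5, p(1−p) = 0.25.
n = z²·p(1−p)/E² = 1.960² × 0.2500 / 0.065² = 3.8416 × 0.2500 / 0.004225 ≈ 227.31.
Rounding up gives n = 228.

228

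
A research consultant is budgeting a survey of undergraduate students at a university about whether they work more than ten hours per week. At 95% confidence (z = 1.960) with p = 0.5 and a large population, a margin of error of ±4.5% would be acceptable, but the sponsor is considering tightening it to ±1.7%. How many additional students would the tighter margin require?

At ±4.5%: n = 1.960² × 0.2500 / 0.045² ≈ 474.27 → 475.
At ±1.7%: n = 1.960² × 0.2500 / 0.017² ≈ 3323.18 → 3324.
Additional respondents: 3324 − 475 = 2849.

2849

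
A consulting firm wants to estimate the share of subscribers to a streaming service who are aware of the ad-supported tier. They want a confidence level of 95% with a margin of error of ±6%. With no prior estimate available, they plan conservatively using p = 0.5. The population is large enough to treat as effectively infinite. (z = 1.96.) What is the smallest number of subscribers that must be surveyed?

267

With p = 0.5, p(1−p) = 0.25.
n = z²·p(1−p)/E² = 1.96² × 0.2500 / 0.060² = 3.8416 × 0.2500 / 0.003600 ≈ 266.78.
Rounding up gives n = 267.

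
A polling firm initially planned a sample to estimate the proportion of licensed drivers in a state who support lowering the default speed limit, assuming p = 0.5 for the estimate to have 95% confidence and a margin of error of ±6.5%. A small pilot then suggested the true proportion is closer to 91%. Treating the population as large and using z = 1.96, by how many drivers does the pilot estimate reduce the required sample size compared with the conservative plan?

153

Conservative (p = 0.5): n = 1.96² × 0.25 / 0.065² ≈ 227.31 → 228.
Using p = 0.91: p(1−p) = 0.0819, so n = 1.96² × 0.0819 / 0.065² ≈ 74.47 → 75.
Reduction: 228 − 75 = 153.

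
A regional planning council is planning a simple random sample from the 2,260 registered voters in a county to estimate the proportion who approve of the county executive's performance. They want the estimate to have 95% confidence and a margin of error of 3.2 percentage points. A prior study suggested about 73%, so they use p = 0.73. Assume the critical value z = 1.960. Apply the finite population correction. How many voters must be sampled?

558

Unadjusted: n₀ = 1.960² × 0.73 × 0.27 / 0.032² ≈ 739.43, so n₀ = 740.
Finite population correction with N = 2,260: n = n₀ / (1 + (n₀−1)/N) = 740 / (1 + 739/2260) = 740 / 1.3270 ≈ 557.65.
Rounding up, n = 558.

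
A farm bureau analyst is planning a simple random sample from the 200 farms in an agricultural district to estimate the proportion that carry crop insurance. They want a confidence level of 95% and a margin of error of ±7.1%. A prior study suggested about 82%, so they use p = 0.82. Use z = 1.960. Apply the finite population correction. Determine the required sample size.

Unadjusted: n₀ = 1.960² × 0.82 × 0.18 / 0.071² ≈ 112.48, so n₀ = 113.
Finite population correction with N = 200: n = n₀ / (1 + (n₀−1)/N) = 113 / (1 + 112/200) = 113 / 1.5600 ≈ 72.44.
Rounding up, n = 73.

73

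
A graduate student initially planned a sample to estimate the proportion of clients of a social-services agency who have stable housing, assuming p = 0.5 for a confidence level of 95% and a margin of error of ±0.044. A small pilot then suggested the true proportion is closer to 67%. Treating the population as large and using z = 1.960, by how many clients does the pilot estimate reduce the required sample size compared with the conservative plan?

58

Conservative (p = 0.5): n = 1.960² × 0.25 / 0.044² ≈ 496.07 → 497.
Using p = 0.67: p(1−p) = 0.2211, so n = 1.960² × 0.2211 / 0.044² ≈ 438.73 → 439.
Reduction: 497 − 439 = 58.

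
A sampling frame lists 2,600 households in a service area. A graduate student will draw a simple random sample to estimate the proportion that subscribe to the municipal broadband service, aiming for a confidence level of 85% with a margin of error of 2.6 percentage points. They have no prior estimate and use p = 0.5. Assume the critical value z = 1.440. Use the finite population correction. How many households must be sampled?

Unadjusted: n₀ = 1.440² × 0.50 × 0.50 / 0.026² ≈ 766.86, so n₀ = 767.
Finite population correction with N = 2,600: n = n₀ / (1 + (n₀−1)/N) = 767 / (1 + 766/2600) = 767 / 1.2946 ≈ 592.45.
Rounding up, n = 593.

593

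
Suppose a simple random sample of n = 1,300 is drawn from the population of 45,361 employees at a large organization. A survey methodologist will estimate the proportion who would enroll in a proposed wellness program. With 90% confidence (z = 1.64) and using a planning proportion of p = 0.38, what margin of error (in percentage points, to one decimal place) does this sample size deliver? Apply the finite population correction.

Finite-population factor: (N−n)/(N−1) = (45361−1300)/(45361−1) = 0.9714.
SE(p̂) = √[p(1−p)/n · (N−n)/(N−1)] = √[0.2356/1300 × 0.9714] = 0.01327.
E = z × SE = 1.64 × 0.01327 = 0.02176 ≈ 2.2 percentage points.

2.2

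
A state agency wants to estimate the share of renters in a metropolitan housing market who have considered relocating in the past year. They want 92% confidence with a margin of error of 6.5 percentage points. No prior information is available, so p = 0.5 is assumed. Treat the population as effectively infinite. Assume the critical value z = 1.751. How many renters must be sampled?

182

With p = 0.5, p(1−p) = 0.25.
n = z²·p(1−p)/E² = 1.751² × 0.2500 / 0.065² = 3.0660 × 0.2500 / 0.004225 ≈ 181.42.
Rounding up gives n = 182.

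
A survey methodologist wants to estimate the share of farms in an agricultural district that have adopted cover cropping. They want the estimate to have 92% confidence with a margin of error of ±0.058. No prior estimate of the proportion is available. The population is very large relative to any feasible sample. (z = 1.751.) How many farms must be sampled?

With no prior estimate, use p = 0.5, giving p(1−p) = 0.25.
n = z²·p(1−p)/E² = 1.751² × 0.2500 / 0.058² = 3.0660 × 0.2500 / 0.003364 ≈ 227.85.
Rounding up gives n = 228.

228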